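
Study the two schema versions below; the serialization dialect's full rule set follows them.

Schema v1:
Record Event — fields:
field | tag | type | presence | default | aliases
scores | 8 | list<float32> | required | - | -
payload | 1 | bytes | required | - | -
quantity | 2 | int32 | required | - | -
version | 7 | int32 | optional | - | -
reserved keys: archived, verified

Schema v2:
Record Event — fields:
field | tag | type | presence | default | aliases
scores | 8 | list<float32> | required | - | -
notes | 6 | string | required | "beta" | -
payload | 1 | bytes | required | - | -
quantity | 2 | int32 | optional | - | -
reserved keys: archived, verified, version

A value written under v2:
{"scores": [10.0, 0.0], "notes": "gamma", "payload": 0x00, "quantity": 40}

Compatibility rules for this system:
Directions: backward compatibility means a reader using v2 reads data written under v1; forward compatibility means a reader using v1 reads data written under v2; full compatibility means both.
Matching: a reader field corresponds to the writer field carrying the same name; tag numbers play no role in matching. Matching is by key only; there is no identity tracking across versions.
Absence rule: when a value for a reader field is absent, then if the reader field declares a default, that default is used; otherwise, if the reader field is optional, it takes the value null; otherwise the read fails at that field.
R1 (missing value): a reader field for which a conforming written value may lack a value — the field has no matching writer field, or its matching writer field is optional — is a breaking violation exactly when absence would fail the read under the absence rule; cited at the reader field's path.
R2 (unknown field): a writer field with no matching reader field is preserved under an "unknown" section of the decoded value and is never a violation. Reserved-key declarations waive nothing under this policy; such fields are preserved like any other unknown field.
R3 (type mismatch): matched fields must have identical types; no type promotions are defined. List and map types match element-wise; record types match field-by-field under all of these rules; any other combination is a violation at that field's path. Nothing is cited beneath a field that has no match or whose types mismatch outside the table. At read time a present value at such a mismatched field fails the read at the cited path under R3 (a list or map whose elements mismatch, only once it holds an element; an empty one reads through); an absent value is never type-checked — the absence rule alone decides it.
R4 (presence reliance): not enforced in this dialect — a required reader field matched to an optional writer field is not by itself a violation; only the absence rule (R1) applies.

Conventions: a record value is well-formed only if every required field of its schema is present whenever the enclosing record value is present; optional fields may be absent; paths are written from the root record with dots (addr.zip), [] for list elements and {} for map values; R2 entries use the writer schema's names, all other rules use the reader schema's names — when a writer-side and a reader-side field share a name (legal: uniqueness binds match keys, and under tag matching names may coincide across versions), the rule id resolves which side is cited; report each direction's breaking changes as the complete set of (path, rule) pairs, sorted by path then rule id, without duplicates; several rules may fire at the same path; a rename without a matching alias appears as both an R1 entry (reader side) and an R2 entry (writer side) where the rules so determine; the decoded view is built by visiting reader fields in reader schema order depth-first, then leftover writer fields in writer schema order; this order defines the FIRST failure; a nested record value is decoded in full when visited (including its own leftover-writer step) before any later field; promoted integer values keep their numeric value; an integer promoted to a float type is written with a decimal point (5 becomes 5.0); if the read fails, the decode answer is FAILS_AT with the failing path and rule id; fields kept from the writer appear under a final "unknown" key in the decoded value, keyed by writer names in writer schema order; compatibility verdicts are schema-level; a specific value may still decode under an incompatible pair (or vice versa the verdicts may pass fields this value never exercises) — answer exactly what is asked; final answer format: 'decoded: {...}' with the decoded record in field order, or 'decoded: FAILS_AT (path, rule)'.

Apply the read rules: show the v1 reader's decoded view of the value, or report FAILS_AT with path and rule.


each type pair in Event: writer, then reader
decode (reader v1):
  scores := [10.0, 0.0]
  payload := 0x00
  quantity := 40
  version := null (absent, optional -> null)
  writer notes: kept under "unknown"
  => decoded: {"scores": [10.0, 0.0], "payload": 0x00, "quantity": 40, "version": null, "unknown": {"notes": "gamma"}}
checking off the Event differences that do not matter here:
  field quantity in record Event: required changed to optional -> a verdict-level change on Event — the shown value reads the same
  removed field version from record Event (its key "version" joins the reserved list) -> inert under this dialect — no rule fires on Event and the result does not move

decoded: {"scores": [10.0, 0.0], "payload": 0x00, "quantity": 40, "version": null, "unknown": {"notes": "gamma"}}


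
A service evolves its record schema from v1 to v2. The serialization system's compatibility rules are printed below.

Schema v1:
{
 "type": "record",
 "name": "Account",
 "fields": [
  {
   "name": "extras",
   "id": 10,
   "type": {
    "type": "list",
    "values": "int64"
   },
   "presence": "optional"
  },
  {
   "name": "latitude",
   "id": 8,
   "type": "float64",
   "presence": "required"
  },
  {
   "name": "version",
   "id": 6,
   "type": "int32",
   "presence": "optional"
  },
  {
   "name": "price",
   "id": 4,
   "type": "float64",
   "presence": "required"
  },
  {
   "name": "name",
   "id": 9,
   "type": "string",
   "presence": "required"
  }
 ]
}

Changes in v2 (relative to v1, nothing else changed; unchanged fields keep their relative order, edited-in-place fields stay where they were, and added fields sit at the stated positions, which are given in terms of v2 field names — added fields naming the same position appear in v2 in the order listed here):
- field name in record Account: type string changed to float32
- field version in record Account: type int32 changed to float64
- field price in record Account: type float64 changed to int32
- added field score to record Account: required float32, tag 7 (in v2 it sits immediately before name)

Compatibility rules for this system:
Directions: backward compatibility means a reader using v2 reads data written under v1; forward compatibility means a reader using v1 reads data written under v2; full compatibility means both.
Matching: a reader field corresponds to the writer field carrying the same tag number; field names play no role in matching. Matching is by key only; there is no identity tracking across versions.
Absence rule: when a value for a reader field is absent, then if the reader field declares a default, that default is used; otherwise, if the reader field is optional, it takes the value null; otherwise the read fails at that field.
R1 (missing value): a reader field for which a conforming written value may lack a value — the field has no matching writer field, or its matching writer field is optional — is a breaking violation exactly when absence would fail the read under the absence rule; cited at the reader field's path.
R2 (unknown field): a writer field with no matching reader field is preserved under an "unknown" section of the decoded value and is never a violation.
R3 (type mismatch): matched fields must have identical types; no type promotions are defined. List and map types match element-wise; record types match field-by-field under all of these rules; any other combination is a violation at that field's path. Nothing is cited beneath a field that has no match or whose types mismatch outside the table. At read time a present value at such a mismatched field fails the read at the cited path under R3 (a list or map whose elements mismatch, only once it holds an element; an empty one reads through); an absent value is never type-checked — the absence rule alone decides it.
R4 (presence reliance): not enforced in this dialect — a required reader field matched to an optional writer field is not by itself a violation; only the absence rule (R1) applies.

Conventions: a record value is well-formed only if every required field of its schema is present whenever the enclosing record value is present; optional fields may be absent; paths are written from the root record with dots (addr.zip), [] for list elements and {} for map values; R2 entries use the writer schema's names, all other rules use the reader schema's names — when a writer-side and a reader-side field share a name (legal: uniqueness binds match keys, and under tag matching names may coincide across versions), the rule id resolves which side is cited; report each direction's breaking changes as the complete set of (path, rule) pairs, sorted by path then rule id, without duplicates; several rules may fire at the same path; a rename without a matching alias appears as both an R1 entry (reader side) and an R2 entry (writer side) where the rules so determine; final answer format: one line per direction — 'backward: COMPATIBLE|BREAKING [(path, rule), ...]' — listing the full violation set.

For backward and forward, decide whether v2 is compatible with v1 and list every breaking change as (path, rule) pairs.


the writer's type comes first in each Account pair
checking backward for Account: reader v2 against writer v1:
  writer optional, list<int64> -> list<int64>: reader extras maps from writer extras
  writer required, float64 -> float64: reader latitude maps from writer latitude
  writer optional, int32 -> float64: reader version maps from writer version
  writer required, float64 -> int32: reader price maps from writer price
  score: no writer match
  writer required, string -> float32: reader name maps from writer name
  violation R3 at name
  violation R3 at price
  violation R1 at score
  violation R3 at version
  => backward: BREAKING (4)
checking forward for Account: reader v1 against writer v2:
  writer optional, list<int64> -> list<int64>: reader extras maps from writer extras
  writer required, float64 -> float64: reader latitude maps from writer latitude
  writer optional, float64 -> int32: reader version maps from writer version
  writer required, int32 -> float64: reader price maps from writer price
  writer required, float32 -> string: reader name maps from writer name
  writer score: unknown to reader
  violation R3 at name
  violation R3 at price
  violation R3 at version
  => forward: BREAKING (3)

backward: BREAKING [(name, R3), (price, R3), (score, R1), (version, R3)]; forward: BREAKING [(name, R3), (price, R3), (version, R3)]


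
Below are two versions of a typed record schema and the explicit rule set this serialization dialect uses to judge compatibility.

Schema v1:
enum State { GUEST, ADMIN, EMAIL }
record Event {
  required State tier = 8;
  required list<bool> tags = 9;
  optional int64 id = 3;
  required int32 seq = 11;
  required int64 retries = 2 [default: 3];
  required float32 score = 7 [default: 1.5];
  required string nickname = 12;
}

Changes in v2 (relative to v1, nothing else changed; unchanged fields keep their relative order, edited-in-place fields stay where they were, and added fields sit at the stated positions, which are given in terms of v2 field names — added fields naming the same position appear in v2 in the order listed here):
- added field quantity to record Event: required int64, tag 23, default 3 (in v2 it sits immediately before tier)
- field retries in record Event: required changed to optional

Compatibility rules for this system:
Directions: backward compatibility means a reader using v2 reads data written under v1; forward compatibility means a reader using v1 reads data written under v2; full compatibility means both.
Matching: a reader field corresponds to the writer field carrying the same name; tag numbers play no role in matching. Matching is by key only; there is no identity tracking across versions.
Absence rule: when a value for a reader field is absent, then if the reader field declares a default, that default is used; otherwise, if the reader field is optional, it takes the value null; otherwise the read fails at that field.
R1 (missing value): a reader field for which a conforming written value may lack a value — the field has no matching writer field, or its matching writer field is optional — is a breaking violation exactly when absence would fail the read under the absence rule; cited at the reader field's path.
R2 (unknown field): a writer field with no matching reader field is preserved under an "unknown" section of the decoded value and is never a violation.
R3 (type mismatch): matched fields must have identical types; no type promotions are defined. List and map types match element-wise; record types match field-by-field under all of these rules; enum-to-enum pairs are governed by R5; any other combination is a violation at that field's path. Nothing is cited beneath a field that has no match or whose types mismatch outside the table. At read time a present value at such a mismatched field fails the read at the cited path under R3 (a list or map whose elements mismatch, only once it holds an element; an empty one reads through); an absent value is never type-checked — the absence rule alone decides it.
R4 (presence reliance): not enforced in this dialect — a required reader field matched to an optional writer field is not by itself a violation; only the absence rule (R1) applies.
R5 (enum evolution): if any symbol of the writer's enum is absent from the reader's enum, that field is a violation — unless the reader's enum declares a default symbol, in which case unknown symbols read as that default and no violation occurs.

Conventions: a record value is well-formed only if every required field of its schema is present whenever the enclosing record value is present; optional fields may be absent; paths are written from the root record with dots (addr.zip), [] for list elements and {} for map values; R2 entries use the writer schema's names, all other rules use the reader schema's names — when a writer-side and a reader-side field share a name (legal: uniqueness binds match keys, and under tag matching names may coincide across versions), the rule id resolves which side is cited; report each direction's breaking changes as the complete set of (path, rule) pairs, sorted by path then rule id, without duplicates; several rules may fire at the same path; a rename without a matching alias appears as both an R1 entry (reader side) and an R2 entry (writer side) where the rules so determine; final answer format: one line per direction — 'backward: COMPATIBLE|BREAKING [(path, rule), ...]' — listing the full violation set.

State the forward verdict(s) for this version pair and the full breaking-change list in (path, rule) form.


forward: COMPATIBLE []

in Event below, arrows point writer -> reader
forward for Event (reader v1, writer v2):
  tier: paired with writer tier (State -> State; writer required)
  tags: paired with writer tags (list<bool> -> list<bool>; writer required)
  id: paired with writer id (int64 -> int64; writer optional)
  seq: paired with writer seq (int32 -> int32; writer required)
  retries: paired with writer retries (int64 -> int64; writer optional)
  score: paired with writer score (float32 -> float32; writer required)
  nickname: paired with writer nickname (string -> string; writer required)
  writer field quantity has no reader counterpart
  => no violations; forward on Event: COMPATIBLE
ruling out the remaining Event differences:
  added field quantity to record Event: required int64, tag 23, default 3 (in v2 it sits immediately before tier) -> inert for the asked Event verdict: nothing fires
  field retries in record Event: required changed to optional -> inert for the asked Event verdict: nothing fires


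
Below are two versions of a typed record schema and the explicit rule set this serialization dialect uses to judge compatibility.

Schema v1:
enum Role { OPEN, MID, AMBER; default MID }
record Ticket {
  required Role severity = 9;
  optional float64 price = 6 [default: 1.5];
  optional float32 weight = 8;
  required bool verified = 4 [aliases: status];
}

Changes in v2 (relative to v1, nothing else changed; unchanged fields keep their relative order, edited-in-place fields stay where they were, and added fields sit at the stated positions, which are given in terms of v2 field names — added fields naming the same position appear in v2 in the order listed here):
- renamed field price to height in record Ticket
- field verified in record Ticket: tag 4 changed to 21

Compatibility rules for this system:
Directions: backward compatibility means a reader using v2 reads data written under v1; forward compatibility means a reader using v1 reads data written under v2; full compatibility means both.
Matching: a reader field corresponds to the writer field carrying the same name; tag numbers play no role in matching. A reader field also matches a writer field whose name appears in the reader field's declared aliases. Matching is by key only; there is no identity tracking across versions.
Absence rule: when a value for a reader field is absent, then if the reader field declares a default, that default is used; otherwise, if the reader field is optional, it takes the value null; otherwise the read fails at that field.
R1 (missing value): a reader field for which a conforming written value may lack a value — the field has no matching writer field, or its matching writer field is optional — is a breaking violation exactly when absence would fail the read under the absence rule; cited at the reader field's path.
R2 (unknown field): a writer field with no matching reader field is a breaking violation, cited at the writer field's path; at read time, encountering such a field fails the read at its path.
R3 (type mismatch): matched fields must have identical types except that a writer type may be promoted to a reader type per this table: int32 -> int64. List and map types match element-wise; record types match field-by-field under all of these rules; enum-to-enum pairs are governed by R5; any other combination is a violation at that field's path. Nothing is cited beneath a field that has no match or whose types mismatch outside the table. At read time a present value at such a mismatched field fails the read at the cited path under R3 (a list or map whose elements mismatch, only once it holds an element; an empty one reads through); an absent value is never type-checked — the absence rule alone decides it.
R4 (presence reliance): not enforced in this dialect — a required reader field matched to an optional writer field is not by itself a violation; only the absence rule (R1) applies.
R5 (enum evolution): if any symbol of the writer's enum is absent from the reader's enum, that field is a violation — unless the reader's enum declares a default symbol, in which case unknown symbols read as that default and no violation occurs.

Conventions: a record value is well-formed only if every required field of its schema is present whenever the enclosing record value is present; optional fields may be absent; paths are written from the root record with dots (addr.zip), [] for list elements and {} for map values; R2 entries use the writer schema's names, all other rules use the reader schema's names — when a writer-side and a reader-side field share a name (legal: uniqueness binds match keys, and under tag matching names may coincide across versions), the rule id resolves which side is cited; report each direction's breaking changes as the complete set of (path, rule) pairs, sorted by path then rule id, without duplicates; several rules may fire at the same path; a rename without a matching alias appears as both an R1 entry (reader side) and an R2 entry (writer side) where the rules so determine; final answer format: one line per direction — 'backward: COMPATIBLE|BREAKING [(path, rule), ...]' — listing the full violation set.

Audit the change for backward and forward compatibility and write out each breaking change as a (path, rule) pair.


the writer's type comes first in each Ticket pair
backward on Ticket — v2 reading data written by v1:
  severity <- severity (Role -> Role, writer required)
  no writer field matches reader height
  weight <- weight (float32 -> float32, writer optional)
  verified <- verified (bool -> bool, writer required)
  price (writer side), unknown to reader
  violation R2 at price
  => backward: BREAKING (1)
forward on Ticket — v1 reading data written by v2:
  severity <- severity (Role -> Role, writer required)
  no writer field matches reader price
  weight <- weight (float32 -> float32, writer optional)
  verified <- verified (bool -> bool, writer required)
  height (writer side), unknown to reader
  violation R2 at height
  => forward: BREAKING (1)

backward: BREAKING [(price, R2)]; forward: BREAKING [(height, R2)]


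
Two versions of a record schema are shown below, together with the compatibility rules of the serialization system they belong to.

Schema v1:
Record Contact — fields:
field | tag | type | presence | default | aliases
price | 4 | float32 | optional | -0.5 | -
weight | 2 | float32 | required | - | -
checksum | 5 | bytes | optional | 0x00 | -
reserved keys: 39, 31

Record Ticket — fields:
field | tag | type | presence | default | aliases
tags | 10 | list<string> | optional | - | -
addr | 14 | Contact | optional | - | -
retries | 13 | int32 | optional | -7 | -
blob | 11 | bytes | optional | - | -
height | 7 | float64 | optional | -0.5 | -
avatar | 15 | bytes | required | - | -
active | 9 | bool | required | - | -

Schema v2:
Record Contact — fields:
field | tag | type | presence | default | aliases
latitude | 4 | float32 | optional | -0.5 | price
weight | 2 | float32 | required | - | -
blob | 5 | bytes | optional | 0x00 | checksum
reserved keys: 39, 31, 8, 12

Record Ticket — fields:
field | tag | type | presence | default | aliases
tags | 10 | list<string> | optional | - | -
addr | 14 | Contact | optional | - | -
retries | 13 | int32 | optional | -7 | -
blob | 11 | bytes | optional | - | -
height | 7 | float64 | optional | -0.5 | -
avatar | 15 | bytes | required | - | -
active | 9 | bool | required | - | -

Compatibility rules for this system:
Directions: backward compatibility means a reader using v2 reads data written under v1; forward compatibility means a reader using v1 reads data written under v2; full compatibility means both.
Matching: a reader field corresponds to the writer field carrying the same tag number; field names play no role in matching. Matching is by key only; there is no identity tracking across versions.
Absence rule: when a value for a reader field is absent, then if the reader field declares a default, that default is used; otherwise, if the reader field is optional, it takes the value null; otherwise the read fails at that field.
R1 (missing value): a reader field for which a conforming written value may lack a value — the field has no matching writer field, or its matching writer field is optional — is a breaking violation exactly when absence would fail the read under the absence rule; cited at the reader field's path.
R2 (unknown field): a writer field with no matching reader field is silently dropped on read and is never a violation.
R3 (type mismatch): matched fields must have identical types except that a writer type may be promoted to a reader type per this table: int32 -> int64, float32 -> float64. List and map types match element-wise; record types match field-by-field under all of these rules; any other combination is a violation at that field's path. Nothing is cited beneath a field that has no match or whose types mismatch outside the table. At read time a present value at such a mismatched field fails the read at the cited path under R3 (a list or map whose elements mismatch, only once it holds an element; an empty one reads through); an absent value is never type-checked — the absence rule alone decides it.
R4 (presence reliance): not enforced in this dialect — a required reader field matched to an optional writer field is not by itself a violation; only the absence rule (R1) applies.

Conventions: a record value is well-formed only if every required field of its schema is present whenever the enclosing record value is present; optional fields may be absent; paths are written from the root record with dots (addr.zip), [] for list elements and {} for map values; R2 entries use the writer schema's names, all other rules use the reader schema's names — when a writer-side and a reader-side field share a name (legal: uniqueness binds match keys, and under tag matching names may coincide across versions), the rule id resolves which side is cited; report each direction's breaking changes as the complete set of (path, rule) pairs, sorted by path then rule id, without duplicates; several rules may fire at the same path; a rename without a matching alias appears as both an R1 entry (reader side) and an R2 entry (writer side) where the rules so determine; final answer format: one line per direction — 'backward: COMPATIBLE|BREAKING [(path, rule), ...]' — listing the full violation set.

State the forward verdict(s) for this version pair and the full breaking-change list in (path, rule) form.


forward: COMPATIBLE []

in Ticket below, arrows point writer -> reader
checking forward for Ticket: reader v1 against writer v2:
  tags: paired with writer tags (list<string> -> list<string>; writer optional)
  addr: paired with writer addr (Contact -> Contact; writer optional)
  retries: paired with writer retries (int32 -> int32; writer optional)
  blob: paired with writer blob (bytes -> bytes; writer optional)
  height: paired with writer height (float64 -> float64; writer optional)
  avatar: paired with writer avatar (bytes -> bytes; writer required)
  active: paired with writer active (bool -> bool; writer required)
  addr.price: paired with writer addr.latitude (float32 -> float32; writer optional)
  addr.weight: paired with writer addr.weight (float32 -> float32; writer required)
  addr.checksum: paired with writer addr.blob (bytes -> bytes; writer optional)
  => no violations; forward on Ticket: COMPATIBLE
ruling out the remaining Ticket differences:
  renamed field checksum to blob in record Contact (alias checksum declared on the renamed field) -> inert for the asked Ticket verdict: nothing fires
  renamed field price to latitude in record Contact (alias price declared on the renamed field) -> inert for the asked Ticket verdict: nothing fires


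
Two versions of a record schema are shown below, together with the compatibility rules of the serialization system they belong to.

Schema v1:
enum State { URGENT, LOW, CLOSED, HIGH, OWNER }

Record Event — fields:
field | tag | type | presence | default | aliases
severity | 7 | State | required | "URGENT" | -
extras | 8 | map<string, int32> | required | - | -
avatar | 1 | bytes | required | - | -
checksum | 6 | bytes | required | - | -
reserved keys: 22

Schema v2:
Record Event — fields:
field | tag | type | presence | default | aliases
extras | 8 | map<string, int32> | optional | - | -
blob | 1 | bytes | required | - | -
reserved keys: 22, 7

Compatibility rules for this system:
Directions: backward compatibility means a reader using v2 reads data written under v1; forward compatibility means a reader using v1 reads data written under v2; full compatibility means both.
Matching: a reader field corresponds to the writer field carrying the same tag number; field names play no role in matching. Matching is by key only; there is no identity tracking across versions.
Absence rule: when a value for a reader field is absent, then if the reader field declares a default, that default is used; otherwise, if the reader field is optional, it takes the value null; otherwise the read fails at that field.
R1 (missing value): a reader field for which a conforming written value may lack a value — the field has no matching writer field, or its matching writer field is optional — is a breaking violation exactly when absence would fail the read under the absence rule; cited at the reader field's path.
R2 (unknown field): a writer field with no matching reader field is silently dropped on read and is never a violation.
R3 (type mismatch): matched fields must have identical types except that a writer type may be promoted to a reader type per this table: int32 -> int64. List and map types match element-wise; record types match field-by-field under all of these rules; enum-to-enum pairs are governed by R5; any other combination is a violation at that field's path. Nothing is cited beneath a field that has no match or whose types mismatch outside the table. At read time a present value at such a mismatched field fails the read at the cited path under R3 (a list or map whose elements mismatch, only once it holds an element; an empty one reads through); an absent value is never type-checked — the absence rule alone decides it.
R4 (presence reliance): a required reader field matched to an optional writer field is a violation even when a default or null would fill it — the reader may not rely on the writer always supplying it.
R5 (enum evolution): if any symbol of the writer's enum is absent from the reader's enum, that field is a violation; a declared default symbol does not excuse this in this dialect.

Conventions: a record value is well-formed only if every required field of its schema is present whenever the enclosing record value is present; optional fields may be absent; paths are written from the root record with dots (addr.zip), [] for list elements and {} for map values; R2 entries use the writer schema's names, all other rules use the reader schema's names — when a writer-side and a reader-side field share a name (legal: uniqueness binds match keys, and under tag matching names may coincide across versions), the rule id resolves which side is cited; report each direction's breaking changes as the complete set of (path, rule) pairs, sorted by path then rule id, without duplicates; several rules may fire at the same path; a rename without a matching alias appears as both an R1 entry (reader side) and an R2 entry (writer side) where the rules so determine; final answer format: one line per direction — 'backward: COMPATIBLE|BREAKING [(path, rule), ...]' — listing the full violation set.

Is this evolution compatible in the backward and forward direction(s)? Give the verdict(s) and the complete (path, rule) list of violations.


backward: COMPATIBLE []; forward: BREAKING [(checksum, R1), (extras, R1), (extras, R4)]

each type pair in Event: writer, then reader
backward pass over Event, reader schema v2, writer schema v1:
  extras <- extras (map<string, int32> -> map<string, int32>, writer required)
  blob <- avatar (bytes -> bytes, writer required)
  writer severity: unknown to reader
  writer checksum: unknown to reader
  => backward verdict for Event: COMPATIBLE, no violations
forward pass over Event, reader schema v1, writer schema v2:
  severity: no writer-side match
  extras <- extras (map<string, int32> -> map<string, int32>, writer optional)
  avatar <- blob (bytes -> bytes, writer required)
  checksum: no writer-side match
  R1 fires at checksum
  R1 fires at extras
  R4 fires at extras
  => forward verdict for Event: BREAKING, 3 violation(s)


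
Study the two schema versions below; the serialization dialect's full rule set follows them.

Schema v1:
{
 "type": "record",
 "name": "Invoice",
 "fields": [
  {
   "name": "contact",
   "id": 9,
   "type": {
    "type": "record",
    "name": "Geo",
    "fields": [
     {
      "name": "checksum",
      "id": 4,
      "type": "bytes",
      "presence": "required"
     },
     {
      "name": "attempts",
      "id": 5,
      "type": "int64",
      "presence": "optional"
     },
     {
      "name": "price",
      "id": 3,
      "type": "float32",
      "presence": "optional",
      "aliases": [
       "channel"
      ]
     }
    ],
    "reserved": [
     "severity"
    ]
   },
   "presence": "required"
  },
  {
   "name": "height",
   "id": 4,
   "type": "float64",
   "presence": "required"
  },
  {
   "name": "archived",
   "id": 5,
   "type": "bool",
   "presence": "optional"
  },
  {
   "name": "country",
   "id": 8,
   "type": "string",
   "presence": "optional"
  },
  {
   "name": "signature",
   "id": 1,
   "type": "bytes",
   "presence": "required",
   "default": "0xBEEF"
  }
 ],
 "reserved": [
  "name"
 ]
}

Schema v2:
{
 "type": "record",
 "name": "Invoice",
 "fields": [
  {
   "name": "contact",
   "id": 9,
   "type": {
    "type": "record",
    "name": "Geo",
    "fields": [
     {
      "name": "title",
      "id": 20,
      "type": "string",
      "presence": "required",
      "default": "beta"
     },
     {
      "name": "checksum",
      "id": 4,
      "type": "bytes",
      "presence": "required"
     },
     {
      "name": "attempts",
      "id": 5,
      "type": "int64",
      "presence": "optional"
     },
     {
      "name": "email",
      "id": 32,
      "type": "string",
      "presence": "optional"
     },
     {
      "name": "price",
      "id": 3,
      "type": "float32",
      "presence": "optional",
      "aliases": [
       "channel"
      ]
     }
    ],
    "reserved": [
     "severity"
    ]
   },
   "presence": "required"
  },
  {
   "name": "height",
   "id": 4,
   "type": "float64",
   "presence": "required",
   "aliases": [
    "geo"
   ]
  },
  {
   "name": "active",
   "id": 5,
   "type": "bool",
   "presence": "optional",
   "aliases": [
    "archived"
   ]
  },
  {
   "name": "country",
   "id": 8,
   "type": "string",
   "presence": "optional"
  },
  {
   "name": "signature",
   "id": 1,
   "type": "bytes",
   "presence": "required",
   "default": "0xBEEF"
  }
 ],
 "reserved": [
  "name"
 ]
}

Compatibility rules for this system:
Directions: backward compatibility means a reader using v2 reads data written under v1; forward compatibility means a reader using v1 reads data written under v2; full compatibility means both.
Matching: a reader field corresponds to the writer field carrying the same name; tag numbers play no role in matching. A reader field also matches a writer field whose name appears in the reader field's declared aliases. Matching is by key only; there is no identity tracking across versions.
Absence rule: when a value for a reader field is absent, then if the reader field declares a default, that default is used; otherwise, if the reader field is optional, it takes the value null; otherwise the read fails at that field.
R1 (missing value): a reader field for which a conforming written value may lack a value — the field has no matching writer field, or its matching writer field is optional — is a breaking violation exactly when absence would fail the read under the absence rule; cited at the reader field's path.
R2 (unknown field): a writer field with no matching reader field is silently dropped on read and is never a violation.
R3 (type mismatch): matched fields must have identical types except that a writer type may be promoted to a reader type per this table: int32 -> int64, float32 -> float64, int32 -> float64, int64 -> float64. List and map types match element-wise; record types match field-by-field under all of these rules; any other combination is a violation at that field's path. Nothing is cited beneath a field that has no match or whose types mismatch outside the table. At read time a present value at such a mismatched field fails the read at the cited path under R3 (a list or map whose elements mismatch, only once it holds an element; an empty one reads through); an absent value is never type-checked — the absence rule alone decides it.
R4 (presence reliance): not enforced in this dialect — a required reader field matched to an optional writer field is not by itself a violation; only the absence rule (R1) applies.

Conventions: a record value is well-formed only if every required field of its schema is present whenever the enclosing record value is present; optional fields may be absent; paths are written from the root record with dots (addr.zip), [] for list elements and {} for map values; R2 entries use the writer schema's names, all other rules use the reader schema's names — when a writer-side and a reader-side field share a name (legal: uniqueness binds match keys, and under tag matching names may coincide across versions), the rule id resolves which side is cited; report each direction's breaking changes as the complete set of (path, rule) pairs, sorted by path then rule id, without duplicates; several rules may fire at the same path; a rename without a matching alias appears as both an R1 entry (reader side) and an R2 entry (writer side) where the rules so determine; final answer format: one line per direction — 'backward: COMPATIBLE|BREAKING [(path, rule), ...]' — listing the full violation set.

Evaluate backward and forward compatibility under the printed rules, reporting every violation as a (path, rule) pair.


each type pair in Invoice: writer, then reader
backward analysis of Invoice with v2 as reader and v1 as writer:
  writer required, Geo -> Geo: reader contact maps from writer contact
  writer required, float64 -> float64: reader height maps from writer height
  writer optional, bool -> bool: reader active maps from writer archived
  writer optional, string -> string: reader country maps from writer country
  writer required, bytes -> bytes: reader signature maps from writer signature
  contact.title: no writer-side match
  writer required, bytes -> bytes: reader contact.checksum maps from writer contact.checksum
  writer optional, int64 -> int64: reader contact.attempts maps from writer contact.attempts
  contact.email: no writer-side match
  writer optional, float32 -> float32: reader contact.price maps from writer contact.price
  => no violations; backward on Invoice: COMPATIBLE
forward analysis of Invoice with v1 as reader and v2 as writer:
  writer required, Geo -> Geo: reader contact maps from writer contact
  writer required, float64 -> float64: reader height maps from writer height
  archived: no writer-side match
  writer optional, string -> string: reader country maps from writer country
  writer required, bytes -> bytes: reader signature maps from writer signature
  leftover writer field: active
  writer required, bytes -> bytes: reader contact.checksum maps from writer contact.checksum
  writer optional, int64 -> int64: reader contact.attempts maps from writer contact.attempts
  writer optional, float32 -> float32: reader contact.price maps from writer contact.price
  leftover writer field: contact.title
  leftover writer field: contact.email
  => no violations; forward on Invoice: COMPATIBLE

backward: COMPATIBLE []; forward: COMPATIBLE []


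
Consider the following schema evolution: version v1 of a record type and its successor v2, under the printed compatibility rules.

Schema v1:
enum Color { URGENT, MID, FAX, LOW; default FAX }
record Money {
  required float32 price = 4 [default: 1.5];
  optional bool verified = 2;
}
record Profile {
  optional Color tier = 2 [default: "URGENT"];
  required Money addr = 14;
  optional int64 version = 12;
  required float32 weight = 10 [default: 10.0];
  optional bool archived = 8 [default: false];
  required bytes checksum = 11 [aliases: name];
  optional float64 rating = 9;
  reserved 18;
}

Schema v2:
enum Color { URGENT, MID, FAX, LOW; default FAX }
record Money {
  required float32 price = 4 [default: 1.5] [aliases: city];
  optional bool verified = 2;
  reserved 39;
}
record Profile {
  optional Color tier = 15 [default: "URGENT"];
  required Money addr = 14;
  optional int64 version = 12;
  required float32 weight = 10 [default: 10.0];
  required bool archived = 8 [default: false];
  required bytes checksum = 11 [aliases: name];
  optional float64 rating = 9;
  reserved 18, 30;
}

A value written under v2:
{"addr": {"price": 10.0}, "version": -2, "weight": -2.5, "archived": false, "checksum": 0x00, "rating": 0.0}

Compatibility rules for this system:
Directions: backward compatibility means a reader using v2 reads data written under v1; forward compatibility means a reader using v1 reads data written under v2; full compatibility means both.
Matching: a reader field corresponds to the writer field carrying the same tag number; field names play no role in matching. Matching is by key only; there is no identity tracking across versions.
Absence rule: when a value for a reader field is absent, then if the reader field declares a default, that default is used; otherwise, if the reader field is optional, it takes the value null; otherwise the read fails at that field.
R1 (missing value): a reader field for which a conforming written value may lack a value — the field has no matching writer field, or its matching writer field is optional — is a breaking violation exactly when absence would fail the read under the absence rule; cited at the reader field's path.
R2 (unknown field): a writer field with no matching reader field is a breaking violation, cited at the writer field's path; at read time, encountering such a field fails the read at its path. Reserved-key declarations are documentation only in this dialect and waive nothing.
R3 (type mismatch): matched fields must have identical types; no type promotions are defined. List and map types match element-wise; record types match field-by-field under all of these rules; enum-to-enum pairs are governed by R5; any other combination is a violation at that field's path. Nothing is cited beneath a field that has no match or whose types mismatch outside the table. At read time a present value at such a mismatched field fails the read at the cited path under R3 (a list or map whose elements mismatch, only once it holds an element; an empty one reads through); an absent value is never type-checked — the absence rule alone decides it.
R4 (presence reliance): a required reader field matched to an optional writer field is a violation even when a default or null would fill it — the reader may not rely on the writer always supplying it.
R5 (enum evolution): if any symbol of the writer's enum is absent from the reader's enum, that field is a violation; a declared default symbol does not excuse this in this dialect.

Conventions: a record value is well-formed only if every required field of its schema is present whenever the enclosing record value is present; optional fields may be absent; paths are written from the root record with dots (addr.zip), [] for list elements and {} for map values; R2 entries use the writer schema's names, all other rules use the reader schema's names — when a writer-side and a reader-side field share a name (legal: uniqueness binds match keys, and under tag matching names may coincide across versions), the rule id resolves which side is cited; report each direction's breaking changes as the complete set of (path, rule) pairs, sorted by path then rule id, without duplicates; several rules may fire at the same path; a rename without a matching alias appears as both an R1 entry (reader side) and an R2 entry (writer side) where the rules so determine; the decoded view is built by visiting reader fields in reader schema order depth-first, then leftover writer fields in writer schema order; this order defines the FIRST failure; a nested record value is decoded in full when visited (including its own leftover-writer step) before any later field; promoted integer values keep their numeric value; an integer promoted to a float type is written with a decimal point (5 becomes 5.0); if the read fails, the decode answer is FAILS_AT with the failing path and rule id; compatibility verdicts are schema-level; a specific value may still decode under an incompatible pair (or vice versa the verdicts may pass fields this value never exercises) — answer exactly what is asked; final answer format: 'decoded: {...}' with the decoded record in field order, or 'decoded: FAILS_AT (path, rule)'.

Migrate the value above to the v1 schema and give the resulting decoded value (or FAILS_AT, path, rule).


decoded: {"tier": "URGENT", "addr": {"price": 10.0, "verified": null}, "version": -2, "weight": -2.5, "archived": false, "checksum": 0x00, "rating": 0.0}

in Profile below, arrows point writer -> reader
decode (reader v1):
  tier := "URGENT" (absent -> default)
  addr.price := 10.0
  addr.verified := null (absent, optional -> null)
  version := -2
  weight := -2.5
  archived := false
  checksum := 0x00
  rating := 0.0
  => decoded: {"tier": "URGENT", "addr": {"price": 10.0, "verified": null}, "version": -2, "weight": -2.5, "archived": false, "checksum": 0x00, "rating": 0.0}
remaining Profile differences; none change what is asked:
  field archived in record Profile: optional changed to required -> schema-level compatibility only; this Profile value's decode is unchanged
  field tier in record Profile: tag 2 changed to 15 -> schema-level compatibility only; this Profile value's decode is unchanged
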